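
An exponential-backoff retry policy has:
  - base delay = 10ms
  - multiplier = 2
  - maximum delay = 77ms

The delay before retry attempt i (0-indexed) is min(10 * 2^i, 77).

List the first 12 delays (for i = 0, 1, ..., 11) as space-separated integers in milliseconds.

Answer: 10 20 40 77 77 77 77 77 77 77 77 77

Derivation:
Computing each delay:
  i=0: min(10*2^0, 77) = 10
  i=1: min(10*2^1, 77) = 20
  i=2: min(10*2^2, 77) = 40
  i=3: min(10*2^3, 77) = 77
  i=4: min(10*2^4, 77) = 77
  i=5: min(10*2^5, 77) = 77
  i=6: min(10*2^6, 77) = 77
  i=7: min(10*2^7, 77) = 77
  i=8: min(10*2^8, 77) = 77
  i=9: min(10*2^9, 77) = 77
  i=10: min(10*2^10, 77) = 77
  i=11: min(10*2^11, 77) = 77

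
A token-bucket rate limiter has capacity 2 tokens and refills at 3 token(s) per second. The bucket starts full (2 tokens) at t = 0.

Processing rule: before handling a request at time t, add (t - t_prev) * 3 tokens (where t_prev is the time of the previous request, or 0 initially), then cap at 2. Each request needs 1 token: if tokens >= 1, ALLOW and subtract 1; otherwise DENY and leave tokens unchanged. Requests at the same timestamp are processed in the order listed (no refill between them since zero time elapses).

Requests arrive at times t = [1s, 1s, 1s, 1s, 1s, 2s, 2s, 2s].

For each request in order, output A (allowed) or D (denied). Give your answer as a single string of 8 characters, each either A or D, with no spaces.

Simulating step by step:
  req#1 t=1s: ALLOW
  req#2 t=1s: ALLOW
  req#3 t=1s: DENY
  req#4 t=1s: DENY
  req#5 t=1s: DENY
  req#6 t=2s: ALLOW
  req#7 t=2s: ALLOW
  req#8 t=2s: DENY

Answer: AADDDAAD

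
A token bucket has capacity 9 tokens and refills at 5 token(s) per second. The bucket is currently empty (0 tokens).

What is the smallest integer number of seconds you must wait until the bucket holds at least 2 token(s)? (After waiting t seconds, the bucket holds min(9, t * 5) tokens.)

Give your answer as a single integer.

Need t * 5 >= 2, so t >= 2/5.
Smallest integer t = ceil(2/5) = 1.

Answer: 1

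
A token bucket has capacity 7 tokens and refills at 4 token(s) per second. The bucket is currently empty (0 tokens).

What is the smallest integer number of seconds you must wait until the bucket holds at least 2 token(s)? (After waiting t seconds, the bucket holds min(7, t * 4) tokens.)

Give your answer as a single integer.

Answer: 1

Derivation:
Need t * 4 >= 2, so t >= 2/4.
Smallest integer t = ceil(2/4) = 1.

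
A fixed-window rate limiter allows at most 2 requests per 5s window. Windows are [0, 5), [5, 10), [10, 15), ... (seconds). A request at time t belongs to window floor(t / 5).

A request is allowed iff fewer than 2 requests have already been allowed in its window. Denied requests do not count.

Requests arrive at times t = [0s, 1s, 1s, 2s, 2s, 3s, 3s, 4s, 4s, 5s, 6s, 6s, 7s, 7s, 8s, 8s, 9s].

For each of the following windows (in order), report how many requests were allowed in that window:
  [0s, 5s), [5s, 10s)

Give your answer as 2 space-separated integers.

Answer: 2 2

Derivation:
Processing requests:
  req#1 t=0s (window 0): ALLOW
  req#2 t=1s (window 0): ALLOW
  req#3 t=1s (window 0): DENY
  req#4 t=2s (window 0): DENY
  req#5 t=2s (window 0): DENY
  req#6 t=3s (window 0): DENY
  req#7 t=3s (window 0): DENY
  req#8 t=4s (window 0): DENY
  req#9 t=4s (window 0): DENY
  req#10 t=5s (window 1): ALLOW
  req#11 t=6s (window 1): ALLOW
  req#12 t=6s (window 1): DENY
  req#13 t=7s (window 1): DENY
  req#14 t=7s (window 1): DENY
  req#15 t=8s (window 1): DENY
  req#16 t=8s (window 1): DENY
  req#17 t=9s (window 1): DENY

Allowed counts by window: 2 2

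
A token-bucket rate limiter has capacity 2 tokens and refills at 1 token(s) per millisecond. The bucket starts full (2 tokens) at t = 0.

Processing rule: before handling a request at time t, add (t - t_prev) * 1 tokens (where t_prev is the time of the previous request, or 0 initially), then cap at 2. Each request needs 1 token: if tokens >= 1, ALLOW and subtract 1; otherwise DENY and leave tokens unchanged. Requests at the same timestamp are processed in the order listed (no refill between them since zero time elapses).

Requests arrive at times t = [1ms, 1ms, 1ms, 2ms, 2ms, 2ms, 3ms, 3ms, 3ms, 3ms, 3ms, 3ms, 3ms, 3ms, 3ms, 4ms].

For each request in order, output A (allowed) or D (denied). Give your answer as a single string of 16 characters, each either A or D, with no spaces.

Simulating step by step:
  req#1 t=1ms: ALLOW
  req#2 t=1ms: ALLOW
  req#3 t=1ms: DENY
  req#4 t=2ms: ALLOW
  req#5 t=2ms: DENY
  req#6 t=2ms: DENY
  req#7 t=3ms: ALLOW
  req#8 t=3ms: DENY
  req#9 t=3ms: DENY
  req#10 t=3ms: DENY
  req#11 t=3ms: DENY
  req#12 t=3ms: DENY
  req#13 t=3ms: DENY
  req#14 t=3ms: DENY
  req#15 t=3ms: DENY
  req#16 t=4ms: ALLOW

Answer: AADADDADDDDDDDDA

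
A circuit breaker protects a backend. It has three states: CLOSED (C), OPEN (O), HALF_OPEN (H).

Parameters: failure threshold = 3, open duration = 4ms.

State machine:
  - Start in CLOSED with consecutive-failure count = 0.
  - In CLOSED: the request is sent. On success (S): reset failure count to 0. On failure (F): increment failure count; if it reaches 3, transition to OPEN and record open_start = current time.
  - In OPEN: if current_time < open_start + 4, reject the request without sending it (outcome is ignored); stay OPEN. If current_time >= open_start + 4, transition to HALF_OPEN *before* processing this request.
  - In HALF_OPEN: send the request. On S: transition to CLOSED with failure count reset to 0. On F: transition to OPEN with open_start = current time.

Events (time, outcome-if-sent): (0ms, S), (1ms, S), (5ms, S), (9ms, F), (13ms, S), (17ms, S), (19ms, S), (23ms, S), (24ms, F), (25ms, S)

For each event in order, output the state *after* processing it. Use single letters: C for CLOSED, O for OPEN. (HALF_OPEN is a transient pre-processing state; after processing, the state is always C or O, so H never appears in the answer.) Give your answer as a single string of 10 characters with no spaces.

State after each event:
  event#1 t=0ms outcome=S: state=CLOSED
  event#2 t=1ms outcome=S: state=CLOSED
  event#3 t=5ms outcome=S: state=CLOSED
  event#4 t=9ms outcome=F: state=CLOSED
  event#5 t=13ms outcome=S: state=CLOSED
  event#6 t=17ms outcome=S: state=CLOSED
  event#7 t=19ms outcome=S: state=CLOSED
  event#8 t=23ms outcome=S: state=CLOSED
  event#9 t=24ms outcome=F: state=CLOSED
  event#10 t=25ms outcome=S: state=CLOSED

Answer: CCCCCCCCCC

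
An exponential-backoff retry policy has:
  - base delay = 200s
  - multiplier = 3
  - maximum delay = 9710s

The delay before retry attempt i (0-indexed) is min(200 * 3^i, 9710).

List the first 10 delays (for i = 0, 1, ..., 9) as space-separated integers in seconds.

Computing each delay:
  i=0: min(200*3^0, 9710) = 200
  i=1: min(200*3^1, 9710) = 600
  i=2: min(200*3^2, 9710) = 1800
  i=3: min(200*3^3, 9710) = 5400
  i=4: min(200*3^4, 9710) = 9710
  i=5: min(200*3^5, 9710) = 9710
  i=6: min(200*3^6, 9710) = 9710
  i=7: min(200*3^7, 9710) = 9710
  i=8: min(200*3^8, 9710) = 9710
  i=9: min(200*3^9, 9710) = 9710

Answer: 200 600 1800 5400 9710 9710 9710 9710 9710 9710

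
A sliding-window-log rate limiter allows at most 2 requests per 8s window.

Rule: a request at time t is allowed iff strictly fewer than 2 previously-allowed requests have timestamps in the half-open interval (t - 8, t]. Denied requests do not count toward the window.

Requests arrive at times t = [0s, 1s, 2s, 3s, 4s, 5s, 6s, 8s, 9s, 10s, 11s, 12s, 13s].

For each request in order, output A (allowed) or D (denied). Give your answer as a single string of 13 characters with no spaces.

Tracking allowed requests in the window:
  req#1 t=0s: ALLOW
  req#2 t=1s: ALLOW
  req#3 t=2s: DENY
  req#4 t=3s: DENY
  req#5 t=4s: DENY
  req#6 t=5s: DENY
  req#7 t=6s: DENY
  req#8 t=8s: ALLOW
  req#9 t=9s: ALLOW
  req#10 t=10s: DENY
  req#11 t=11s: DENY
  req#12 t=12s: DENY
  req#13 t=13s: DENY

Answer: AADDDDDAADDDD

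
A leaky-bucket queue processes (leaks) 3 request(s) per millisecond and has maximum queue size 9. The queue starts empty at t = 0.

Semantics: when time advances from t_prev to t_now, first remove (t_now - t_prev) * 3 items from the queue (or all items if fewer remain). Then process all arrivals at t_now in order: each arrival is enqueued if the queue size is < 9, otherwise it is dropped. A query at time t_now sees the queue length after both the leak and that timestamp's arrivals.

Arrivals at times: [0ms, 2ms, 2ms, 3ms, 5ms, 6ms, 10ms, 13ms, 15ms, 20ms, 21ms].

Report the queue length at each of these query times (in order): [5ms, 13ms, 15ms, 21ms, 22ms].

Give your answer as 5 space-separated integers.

Queue lengths at query times:
  query t=5ms: backlog = 1
  query t=13ms: backlog = 1
  query t=15ms: backlog = 1
  query t=21ms: backlog = 1
  query t=22ms: backlog = 0

Answer: 1 1 1 1 0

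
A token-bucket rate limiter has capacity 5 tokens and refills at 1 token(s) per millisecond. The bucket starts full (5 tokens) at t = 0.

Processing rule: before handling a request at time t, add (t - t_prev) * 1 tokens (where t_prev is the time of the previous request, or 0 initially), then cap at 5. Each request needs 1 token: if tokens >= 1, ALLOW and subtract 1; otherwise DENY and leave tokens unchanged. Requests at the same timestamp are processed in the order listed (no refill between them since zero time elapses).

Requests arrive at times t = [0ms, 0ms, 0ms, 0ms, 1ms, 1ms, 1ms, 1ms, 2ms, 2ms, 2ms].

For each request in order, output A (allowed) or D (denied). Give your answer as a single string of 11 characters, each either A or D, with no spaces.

Simulating step by step:
  req#1 t=0ms: ALLOW
  req#2 t=0ms: ALLOW
  req#3 t=0ms: ALLOW
  req#4 t=0ms: ALLOW
  req#5 t=1ms: ALLOW
  req#6 t=1ms: ALLOW
  req#7 t=1ms: DENY
  req#8 t=1ms: DENY
  req#9 t=2ms: ALLOW
  req#10 t=2ms: DENY
  req#11 t=2ms: DENY

Answer: AAAAAADDADD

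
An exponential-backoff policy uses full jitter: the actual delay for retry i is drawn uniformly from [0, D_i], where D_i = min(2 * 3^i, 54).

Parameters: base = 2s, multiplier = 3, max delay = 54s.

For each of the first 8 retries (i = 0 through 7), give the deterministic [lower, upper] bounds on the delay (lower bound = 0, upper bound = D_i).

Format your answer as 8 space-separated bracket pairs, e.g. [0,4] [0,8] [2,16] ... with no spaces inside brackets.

Computing bounds per retry:
  i=0: D_i=min(2*3^0,54)=2, bounds=[0,2]
  i=1: D_i=min(2*3^1,54)=6, bounds=[0,6]
  i=2: D_i=min(2*3^2,54)=18, bounds=[0,18]
  i=3: D_i=min(2*3^3,54)=54, bounds=[0,54]
  i=4: D_i=min(2*3^4,54)=54, bounds=[0,54]
  i=5: D_i=min(2*3^5,54)=54, bounds=[0,54]
  i=6: D_i=min(2*3^6,54)=54, bounds=[0,54]
  i=7: D_i=min(2*3^7,54)=54, bounds=[0,54]

Answer: [0,2] [0,6] [0,18] [0,54] [0,54] [0,54] [0,54] [0,54]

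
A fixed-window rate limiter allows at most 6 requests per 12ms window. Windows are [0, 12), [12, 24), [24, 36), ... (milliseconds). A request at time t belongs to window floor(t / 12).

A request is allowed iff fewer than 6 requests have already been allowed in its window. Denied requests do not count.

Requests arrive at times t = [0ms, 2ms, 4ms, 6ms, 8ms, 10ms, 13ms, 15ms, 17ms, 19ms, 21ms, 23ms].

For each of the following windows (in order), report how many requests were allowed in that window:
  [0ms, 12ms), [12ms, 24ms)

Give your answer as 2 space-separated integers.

Answer: 6 6

Derivation:
Processing requests:
  req#1 t=0ms (window 0): ALLOW
  req#2 t=2ms (window 0): ALLOW
  req#3 t=4ms (window 0): ALLOW
  req#4 t=6ms (window 0): ALLOW
  req#5 t=8ms (window 0): ALLOW
  req#6 t=10ms (window 0): ALLOW
  req#7 t=13ms (window 1): ALLOW
  req#8 t=15ms (window 1): ALLOW
  req#9 t=17ms (window 1): ALLOW
  req#10 t=19ms (window 1): ALLOW
  req#11 t=21ms (window 1): ALLOW
  req#12 t=23ms (window 1): ALLOW

Allowed counts by window: 6 6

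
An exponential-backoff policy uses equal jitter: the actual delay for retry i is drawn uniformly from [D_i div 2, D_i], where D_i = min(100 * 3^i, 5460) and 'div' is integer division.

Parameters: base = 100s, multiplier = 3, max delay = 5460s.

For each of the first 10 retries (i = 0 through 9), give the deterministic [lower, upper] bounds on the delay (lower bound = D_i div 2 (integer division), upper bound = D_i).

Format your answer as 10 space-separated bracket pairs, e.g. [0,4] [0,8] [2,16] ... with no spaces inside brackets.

Answer: [50,100] [150,300] [450,900] [1350,2700] [2730,5460] [2730,5460] [2730,5460] [2730,5460] [2730,5460] [2730,5460]

Derivation:
Computing bounds per retry:
  i=0: D_i=min(100*3^0,5460)=100, bounds=[50,100]
  i=1: D_i=min(100*3^1,5460)=300, bounds=[150,300]
  i=2: D_i=min(100*3^2,5460)=900, bounds=[450,900]
  i=3: D_i=min(100*3^3,5460)=2700, bounds=[1350,2700]
  i=4: D_i=min(100*3^4,5460)=5460, bounds=[2730,5460]
  i=5: D_i=min(100*3^5,5460)=5460, bounds=[2730,5460]
  i=6: D_i=min(100*3^6,5460)=5460, bounds=[2730,5460]
  i=7: D_i=min(100*3^7,5460)=5460, bounds=[2730,5460]
  i=8: D_i=min(100*3^8,5460)=5460, bounds=[2730,5460]
  i=9: D_i=min(100*3^9,5460)=5460, bounds=[2730,5460]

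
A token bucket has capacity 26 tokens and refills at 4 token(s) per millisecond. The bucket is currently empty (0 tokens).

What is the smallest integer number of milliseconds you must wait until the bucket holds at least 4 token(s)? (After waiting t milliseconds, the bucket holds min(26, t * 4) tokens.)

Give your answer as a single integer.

Need t * 4 >= 4, so t >= 4/4.
Smallest integer t = ceil(4/4) = 1.

Answer: 1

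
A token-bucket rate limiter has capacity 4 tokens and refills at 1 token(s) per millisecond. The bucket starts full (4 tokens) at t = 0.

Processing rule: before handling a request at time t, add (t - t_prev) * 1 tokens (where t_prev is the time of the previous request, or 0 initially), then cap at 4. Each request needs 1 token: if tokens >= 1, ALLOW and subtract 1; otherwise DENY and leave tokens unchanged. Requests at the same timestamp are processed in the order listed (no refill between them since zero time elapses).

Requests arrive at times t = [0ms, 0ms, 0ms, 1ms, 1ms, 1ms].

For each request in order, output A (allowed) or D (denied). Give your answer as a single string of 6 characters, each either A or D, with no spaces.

Answer: AAAAAD

Derivation:
Simulating step by step:
  req#1 t=0ms: ALLOW
  req#2 t=0ms: ALLOW
  req#3 t=0ms: ALLOW
  req#4 t=1ms: ALLOW
  req#5 t=1ms: ALLOW
  req#6 t=1ms: DENY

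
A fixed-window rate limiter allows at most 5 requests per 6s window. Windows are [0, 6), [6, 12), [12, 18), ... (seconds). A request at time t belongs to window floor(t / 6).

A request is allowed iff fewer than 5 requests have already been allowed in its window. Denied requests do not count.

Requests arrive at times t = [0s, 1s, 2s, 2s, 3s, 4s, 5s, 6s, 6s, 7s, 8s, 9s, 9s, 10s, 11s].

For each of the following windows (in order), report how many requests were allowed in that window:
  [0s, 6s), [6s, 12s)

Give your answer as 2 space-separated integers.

Answer: 5 5

Derivation:
Processing requests:
  req#1 t=0s (window 0): ALLOW
  req#2 t=1s (window 0): ALLOW
  req#3 t=2s (window 0): ALLOW
  req#4 t=2s (window 0): ALLOW
  req#5 t=3s (window 0): ALLOW
  req#6 t=4s (window 0): DENY
  req#7 t=5s (window 0): DENY
  req#8 t=6s (window 1): ALLOW
  req#9 t=6s (window 1): ALLOW
  req#10 t=7s (window 1): ALLOW
  req#11 t=8s (window 1): ALLOW
  req#12 t=9s (window 1): ALLOW
  req#13 t=9s (window 1): DENY
  req#14 t=10s (window 1): DENY
  req#15 t=11s (window 1): DENY

Allowed counts by window: 5 5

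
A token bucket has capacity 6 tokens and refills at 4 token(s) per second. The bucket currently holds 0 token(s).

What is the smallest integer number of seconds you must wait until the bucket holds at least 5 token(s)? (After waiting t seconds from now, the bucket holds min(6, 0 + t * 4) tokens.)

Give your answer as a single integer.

Answer: 2

Derivation:
Need 0 + t * 4 >= 5, so t >= 5/4.
Smallest integer t = ceil(5/4) = 2.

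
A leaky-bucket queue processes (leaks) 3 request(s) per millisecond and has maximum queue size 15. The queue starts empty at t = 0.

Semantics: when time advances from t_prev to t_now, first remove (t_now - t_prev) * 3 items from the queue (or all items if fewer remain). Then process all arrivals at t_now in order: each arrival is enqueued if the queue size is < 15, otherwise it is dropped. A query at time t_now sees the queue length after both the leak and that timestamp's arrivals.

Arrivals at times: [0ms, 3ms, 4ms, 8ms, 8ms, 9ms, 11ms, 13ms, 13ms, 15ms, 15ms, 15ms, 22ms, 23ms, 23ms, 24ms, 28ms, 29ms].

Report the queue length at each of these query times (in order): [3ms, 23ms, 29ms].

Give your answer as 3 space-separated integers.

Queue lengths at query times:
  query t=3ms: backlog = 1
  query t=23ms: backlog = 2
  query t=29ms: backlog = 1

Answer: 1 2 1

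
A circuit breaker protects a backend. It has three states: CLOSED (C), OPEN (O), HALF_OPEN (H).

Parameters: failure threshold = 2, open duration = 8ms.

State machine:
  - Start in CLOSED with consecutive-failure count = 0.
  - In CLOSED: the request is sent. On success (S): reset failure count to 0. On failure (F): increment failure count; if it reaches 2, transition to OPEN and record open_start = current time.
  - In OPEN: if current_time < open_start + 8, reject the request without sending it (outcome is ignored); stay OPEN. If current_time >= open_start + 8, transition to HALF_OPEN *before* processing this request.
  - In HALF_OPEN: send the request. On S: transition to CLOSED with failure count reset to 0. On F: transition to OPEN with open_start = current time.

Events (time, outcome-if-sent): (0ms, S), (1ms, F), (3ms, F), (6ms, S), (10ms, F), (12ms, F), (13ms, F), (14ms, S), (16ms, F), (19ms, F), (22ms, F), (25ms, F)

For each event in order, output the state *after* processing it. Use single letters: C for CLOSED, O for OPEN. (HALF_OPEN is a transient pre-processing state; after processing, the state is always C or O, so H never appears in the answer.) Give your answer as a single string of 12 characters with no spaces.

State after each event:
  event#1 t=0ms outcome=S: state=CLOSED
  event#2 t=1ms outcome=F: state=CLOSED
  event#3 t=3ms outcome=F: state=OPEN
  event#4 t=6ms outcome=S: state=OPEN
  event#5 t=10ms outcome=F: state=OPEN
  event#6 t=12ms outcome=F: state=OPEN
  event#7 t=13ms outcome=F: state=OPEN
  event#8 t=14ms outcome=S: state=OPEN
  event#9 t=16ms outcome=F: state=OPEN
  event#10 t=19ms outcome=F: state=OPEN
  event#11 t=22ms outcome=F: state=OPEN
  event#12 t=25ms outcome=F: state=OPEN

Answer: CCOOOOOOOOOO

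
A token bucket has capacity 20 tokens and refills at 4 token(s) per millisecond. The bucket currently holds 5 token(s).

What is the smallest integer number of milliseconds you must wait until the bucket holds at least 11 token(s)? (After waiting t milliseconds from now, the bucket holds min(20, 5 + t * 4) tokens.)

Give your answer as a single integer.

Answer: 2

Derivation:
Need 5 + t * 4 >= 11, so t >= 6/4.
Smallest integer t = ceil(6/4) = 2.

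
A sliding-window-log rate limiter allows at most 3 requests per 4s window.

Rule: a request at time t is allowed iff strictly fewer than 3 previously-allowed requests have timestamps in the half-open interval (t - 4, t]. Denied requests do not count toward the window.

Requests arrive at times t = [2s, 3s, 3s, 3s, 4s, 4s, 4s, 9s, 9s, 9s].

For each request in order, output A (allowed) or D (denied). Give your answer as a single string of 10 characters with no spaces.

Answer: AAADDDDAAA

Derivation:
Tracking allowed requests in the window:
  req#1 t=2s: ALLOW
  req#2 t=3s: ALLOW
  req#3 t=3s: ALLOW
  req#4 t=3s: DENY
  req#5 t=4s: DENY
  req#6 t=4s: DENY
  req#7 t=4s: DENY
  req#8 t=9s: ALLOW
  req#9 t=9s: ALLOW
  req#10 t=9s: ALLOW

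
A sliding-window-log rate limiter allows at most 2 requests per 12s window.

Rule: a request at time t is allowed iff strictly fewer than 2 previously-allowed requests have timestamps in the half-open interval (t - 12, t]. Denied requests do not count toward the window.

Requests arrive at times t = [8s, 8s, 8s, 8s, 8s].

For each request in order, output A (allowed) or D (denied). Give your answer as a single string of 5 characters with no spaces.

Tracking allowed requests in the window:
  req#1 t=8s: ALLOW
  req#2 t=8s: ALLOW
  req#3 t=8s: DENY
  req#4 t=8s: DENY
  req#5 t=8s: DENY

Answer: AADDD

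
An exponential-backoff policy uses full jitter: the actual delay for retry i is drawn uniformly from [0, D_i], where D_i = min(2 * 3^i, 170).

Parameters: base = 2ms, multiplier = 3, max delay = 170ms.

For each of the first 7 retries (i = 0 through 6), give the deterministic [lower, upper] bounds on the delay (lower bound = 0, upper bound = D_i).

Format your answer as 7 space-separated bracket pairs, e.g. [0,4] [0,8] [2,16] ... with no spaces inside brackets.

Computing bounds per retry:
  i=0: D_i=min(2*3^0,170)=2, bounds=[0,2]
  i=1: D_i=min(2*3^1,170)=6, bounds=[0,6]
  i=2: D_i=min(2*3^2,170)=18, bounds=[0,18]
  i=3: D_i=min(2*3^3,170)=54, bounds=[0,54]
  i=4: D_i=min(2*3^4,170)=162, bounds=[0,162]
  i=5: D_i=min(2*3^5,170)=170, bounds=[0,170]
  i=6: D_i=min(2*3^6,170)=170, bounds=[0,170]

Answer: [0,2] [0,6] [0,18] [0,54] [0,162] [0,170] [0,170]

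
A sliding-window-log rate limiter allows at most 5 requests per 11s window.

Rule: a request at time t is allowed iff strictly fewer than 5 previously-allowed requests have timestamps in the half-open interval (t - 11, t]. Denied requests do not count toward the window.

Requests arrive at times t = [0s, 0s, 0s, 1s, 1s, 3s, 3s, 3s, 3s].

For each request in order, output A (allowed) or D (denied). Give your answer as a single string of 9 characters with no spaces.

Answer: AAAAADDDD

Derivation:
Tracking allowed requests in the window:
  req#1 t=0s: ALLOW
  req#2 t=0s: ALLOW
  req#3 t=0s: ALLOW
  req#4 t=1s: ALLOW
  req#5 t=1s: ALLOW
  req#6 t=3s: DENY
  req#7 t=3s: DENY
  req#8 t=3s: DENY
  req#9 t=3s: DENY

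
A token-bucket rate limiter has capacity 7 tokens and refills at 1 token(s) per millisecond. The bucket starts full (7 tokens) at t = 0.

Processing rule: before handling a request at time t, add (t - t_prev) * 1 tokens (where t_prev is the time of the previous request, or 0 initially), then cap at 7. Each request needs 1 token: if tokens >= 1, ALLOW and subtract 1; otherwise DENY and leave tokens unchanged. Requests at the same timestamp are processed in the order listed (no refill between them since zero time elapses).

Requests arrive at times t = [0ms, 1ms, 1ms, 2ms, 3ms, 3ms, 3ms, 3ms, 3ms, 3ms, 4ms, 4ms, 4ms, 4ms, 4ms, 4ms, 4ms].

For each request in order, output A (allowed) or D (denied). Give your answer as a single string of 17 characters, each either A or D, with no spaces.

Answer: AAAAAAAAAAADDDDDD

Derivation:
Simulating step by step:
  req#1 t=0ms: ALLOW
  req#2 t=1ms: ALLOW
  req#3 t=1ms: ALLOW
  req#4 t=2ms: ALLOW
  req#5 t=3ms: ALLOW
  req#6 t=3ms: ALLOW
  req#7 t=3ms: ALLOW
  req#8 t=3ms: ALLOW
  req#9 t=3ms: ALLOW
  req#10 t=3ms: ALLOW
  req#11 t=4ms: ALLOW
  req#12 t=4ms: DENY
  req#13 t=4ms: DENY
  req#14 t=4ms: DENY
  req#15 t=4ms: DENY
  req#16 t=4ms: DENY
  req#17 t=4ms: DENY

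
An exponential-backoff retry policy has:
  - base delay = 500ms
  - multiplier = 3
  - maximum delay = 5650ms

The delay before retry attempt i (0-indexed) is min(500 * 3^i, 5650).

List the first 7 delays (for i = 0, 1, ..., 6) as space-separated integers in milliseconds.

Answer: 500 1500 4500 5650 5650 5650 5650

Derivation:
Computing each delay:
  i=0: min(500*3^0, 5650) = 500
  i=1: min(500*3^1, 5650) = 1500
  i=2: min(500*3^2, 5650) = 4500
  i=3: min(500*3^3, 5650) = 5650
  i=4: min(500*3^4, 5650) = 5650
  i=5: min(500*3^5, 5650) = 5650
  i=6: min(500*3^6, 5650) = 5650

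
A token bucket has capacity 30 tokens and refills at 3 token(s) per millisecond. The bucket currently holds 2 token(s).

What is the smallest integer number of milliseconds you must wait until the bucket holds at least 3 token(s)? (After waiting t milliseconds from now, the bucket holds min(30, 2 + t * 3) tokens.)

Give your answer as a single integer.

Answer: 1

Derivation:
Need 2 + t * 3 >= 3, so t >= 1/3.
Smallest integer t = ceil(1/3) = 1.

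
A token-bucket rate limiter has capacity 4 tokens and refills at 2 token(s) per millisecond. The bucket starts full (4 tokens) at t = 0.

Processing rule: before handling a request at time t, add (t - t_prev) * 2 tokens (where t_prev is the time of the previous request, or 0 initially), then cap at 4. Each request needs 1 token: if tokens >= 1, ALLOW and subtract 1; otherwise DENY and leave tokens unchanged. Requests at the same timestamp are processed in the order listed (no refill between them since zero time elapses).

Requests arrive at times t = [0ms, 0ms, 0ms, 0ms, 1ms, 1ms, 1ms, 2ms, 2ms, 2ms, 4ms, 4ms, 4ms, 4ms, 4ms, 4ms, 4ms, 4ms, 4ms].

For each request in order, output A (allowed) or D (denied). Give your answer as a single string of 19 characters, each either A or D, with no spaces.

Simulating step by step:
  req#1 t=0ms: ALLOW
  req#2 t=0ms: ALLOW
  req#3 t=0ms: ALLOW
  req#4 t=0ms: ALLOW
  req#5 t=1ms: ALLOW
  req#6 t=1ms: ALLOW
  req#7 t=1ms: DENY
  req#8 t=2ms: ALLOW
  req#9 t=2ms: ALLOW
  req#10 t=2ms: DENY
  req#11 t=4ms: ALLOW
  req#12 t=4ms: ALLOW
  req#13 t=4ms: ALLOW
  req#14 t=4ms: ALLOW
  req#15 t=4ms: DENY
  req#16 t=4ms: DENY
  req#17 t=4ms: DENY
  req#18 t=4ms: DENY
  req#19 t=4ms: DENY

Answer: AAAAAADAADAAAADDDDD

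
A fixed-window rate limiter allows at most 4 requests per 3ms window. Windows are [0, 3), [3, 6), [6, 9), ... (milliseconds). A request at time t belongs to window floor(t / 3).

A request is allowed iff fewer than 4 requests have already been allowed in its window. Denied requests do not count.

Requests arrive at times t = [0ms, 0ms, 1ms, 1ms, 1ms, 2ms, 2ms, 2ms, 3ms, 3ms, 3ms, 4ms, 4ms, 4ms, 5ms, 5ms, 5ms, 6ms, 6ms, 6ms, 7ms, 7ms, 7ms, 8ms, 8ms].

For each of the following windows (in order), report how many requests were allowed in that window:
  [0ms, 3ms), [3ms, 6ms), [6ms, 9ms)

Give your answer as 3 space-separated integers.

Processing requests:
  req#1 t=0ms (window 0): ALLOW
  req#2 t=0ms (window 0): ALLOW
  req#3 t=1ms (window 0): ALLOW
  req#4 t=1ms (window 0): ALLOW
  req#5 t=1ms (window 0): DENY
  req#6 t=2ms (window 0): DENY
  req#7 t=2ms (window 0): DENY
  req#8 t=2ms (window 0): DENY
  req#9 t=3ms (window 1): ALLOW
  req#10 t=3ms (window 1): ALLOW
  req#11 t=3ms (window 1): ALLOW
  req#12 t=4ms (window 1): ALLOW
  req#13 t=4ms (window 1): DENY
  req#14 t=4ms (window 1): DENY
  req#15 t=5ms (window 1): DENY
  req#16 t=5ms (window 1): DENY
  req#17 t=5ms (window 1): DENY
  req#18 t=6ms (window 2): ALLOW
  req#19 t=6ms (window 2): ALLOW
  req#20 t=6ms (window 2): ALLOW
  req#21 t=7ms (window 2): ALLOW
  req#22 t=7ms (window 2): DENY
  req#23 t=7ms (window 2): DENY
  req#24 t=8ms (window 2): DENY
  req#25 t=8ms (window 2): DENY

Allowed counts by window: 4 4 4

Answer: 4 4 4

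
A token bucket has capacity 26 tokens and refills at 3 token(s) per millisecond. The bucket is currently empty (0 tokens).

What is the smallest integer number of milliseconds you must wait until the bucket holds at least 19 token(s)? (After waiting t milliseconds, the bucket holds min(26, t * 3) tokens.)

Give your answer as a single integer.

Need t * 3 >= 19, so t >= 19/3.
Smallest integer t = ceil(19/3) = 7.

Answer: 7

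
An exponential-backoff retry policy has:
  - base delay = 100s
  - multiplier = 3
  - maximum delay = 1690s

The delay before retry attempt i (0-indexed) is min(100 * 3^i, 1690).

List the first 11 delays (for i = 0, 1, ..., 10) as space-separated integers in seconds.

Computing each delay:
  i=0: min(100*3^0, 1690) = 100
  i=1: min(100*3^1, 1690) = 300
  i=2: min(100*3^2, 1690) = 900
  i=3: min(100*3^3, 1690) = 1690
  i=4: min(100*3^4, 1690) = 1690
  i=5: min(100*3^5, 1690) = 1690
  i=6: min(100*3^6, 1690) = 1690
  i=7: min(100*3^7, 1690) = 1690
  i=8: min(100*3^8, 1690) = 1690
  i=9: min(100*3^9, 1690) = 1690
  i=10: min(100*3^10, 1690) = 1690

Answer: 100 300 900 1690 1690 1690 1690 1690 1690 1690 1690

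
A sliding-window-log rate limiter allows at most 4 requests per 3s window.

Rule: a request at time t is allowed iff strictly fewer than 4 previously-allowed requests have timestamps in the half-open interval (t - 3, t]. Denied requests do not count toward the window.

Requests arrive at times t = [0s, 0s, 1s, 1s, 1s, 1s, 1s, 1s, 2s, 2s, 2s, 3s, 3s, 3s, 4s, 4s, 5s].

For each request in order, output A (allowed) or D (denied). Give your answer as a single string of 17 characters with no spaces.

Tracking allowed requests in the window:
  req#1 t=0s: ALLOW
  req#2 t=0s: ALLOW
  req#3 t=1s: ALLOW
  req#4 t=1s: ALLOW
  req#5 t=1s: DENY
  req#6 t=1s: DENY
  req#7 t=1s: DENY
  req#8 t=1s: DENY
  req#9 t=2s: DENY
  req#10 t=2s: DENY
  req#11 t=2s: DENY
  req#12 t=3s: ALLOW
  req#13 t=3s: ALLOW
  req#14 t=3s: DENY
  req#15 t=4s: ALLOW
  req#16 t=4s: ALLOW
  req#17 t=5s: DENY

Answer: AAAADDDDDDDAADAAD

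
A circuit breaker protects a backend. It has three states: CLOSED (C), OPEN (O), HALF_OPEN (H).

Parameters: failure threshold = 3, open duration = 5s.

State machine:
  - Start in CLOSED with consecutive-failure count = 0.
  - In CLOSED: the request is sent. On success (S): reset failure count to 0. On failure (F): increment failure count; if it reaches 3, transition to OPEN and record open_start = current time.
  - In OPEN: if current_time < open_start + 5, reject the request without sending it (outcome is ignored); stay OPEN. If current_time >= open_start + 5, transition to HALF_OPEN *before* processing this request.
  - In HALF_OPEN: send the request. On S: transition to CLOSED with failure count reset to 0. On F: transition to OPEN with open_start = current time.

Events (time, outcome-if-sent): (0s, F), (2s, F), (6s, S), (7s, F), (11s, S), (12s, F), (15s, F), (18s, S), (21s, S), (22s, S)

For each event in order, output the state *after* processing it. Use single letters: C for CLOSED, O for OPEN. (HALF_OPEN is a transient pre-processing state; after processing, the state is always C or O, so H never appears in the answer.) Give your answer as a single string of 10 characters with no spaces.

Answer: CCCCCCCCCC

Derivation:
State after each event:
  event#1 t=0s outcome=F: state=CLOSED
  event#2 t=2s outcome=F: state=CLOSED
  event#3 t=6s outcome=S: state=CLOSED
  event#4 t=7s outcome=F: state=CLOSED
  event#5 t=11s outcome=S: state=CLOSED
  event#6 t=12s outcome=F: state=CLOSED
  event#7 t=15s outcome=F: state=CLOSED
  event#8 t=18s outcome=S: state=CLOSED
  event#9 t=21s outcome=S: state=CLOSED
  event#10 t=22s outcome=S: state=CLOSED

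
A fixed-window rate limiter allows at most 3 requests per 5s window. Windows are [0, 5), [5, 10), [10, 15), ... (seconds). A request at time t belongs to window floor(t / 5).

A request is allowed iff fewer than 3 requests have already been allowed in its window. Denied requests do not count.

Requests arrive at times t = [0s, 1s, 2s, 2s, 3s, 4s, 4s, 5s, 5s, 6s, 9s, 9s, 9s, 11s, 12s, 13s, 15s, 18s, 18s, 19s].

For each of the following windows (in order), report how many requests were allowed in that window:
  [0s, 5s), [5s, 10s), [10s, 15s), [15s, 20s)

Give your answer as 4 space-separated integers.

Answer: 3 3 3 3

Derivation:
Processing requests:
  req#1 t=0s (window 0): ALLOW
  req#2 t=1s (window 0): ALLOW
  req#3 t=2s (window 0): ALLOW
  req#4 t=2s (window 0): DENY
  req#5 t=3s (window 0): DENY
  req#6 t=4s (window 0): DENY
  req#7 t=4s (window 0): DENY
  req#8 t=5s (window 1): ALLOW
  req#9 t=5s (window 1): ALLOW
  req#10 t=6s (window 1): ALLOW
  req#11 t=9s (window 1): DENY
  req#12 t=9s (window 1): DENY
  req#13 t=9s (window 1): DENY
  req#14 t=11s (window 2): ALLOW
  req#15 t=12s (window 2): ALLOW
  req#16 t=13s (window 2): ALLOW
  req#17 t=15s (window 3): ALLOW
  req#18 t=18s (window 3): ALLOW
  req#19 t=18s (window 3): ALLOW
  req#20 t=19s (window 3): DENY

Allowed counts by window: 3 3 3 3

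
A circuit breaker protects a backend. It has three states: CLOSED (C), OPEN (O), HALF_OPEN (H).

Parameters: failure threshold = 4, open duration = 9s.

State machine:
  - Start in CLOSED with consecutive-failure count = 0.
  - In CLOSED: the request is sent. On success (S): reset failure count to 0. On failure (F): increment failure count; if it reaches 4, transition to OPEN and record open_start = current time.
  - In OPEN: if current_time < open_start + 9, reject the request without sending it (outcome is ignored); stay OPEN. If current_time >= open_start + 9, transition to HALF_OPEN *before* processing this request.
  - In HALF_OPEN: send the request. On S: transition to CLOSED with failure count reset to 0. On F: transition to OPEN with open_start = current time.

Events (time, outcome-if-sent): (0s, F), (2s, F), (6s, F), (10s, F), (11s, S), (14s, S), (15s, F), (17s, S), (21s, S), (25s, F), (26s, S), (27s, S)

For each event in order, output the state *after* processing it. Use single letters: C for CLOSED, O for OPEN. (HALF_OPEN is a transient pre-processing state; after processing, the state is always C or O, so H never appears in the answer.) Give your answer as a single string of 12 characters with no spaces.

State after each event:
  event#1 t=0s outcome=F: state=CLOSED
  event#2 t=2s outcome=F: state=CLOSED
  event#3 t=6s outcome=F: state=CLOSED
  event#4 t=10s outcome=F: state=OPEN
  event#5 t=11s outcome=S: state=OPEN
  event#6 t=14s outcome=S: state=OPEN
  event#7 t=15s outcome=F: state=OPEN
  event#8 t=17s outcome=S: state=OPEN
  event#9 t=21s outcome=S: state=CLOSED
  event#10 t=25s outcome=F: state=CLOSED
  event#11 t=26s outcome=S: state=CLOSED
  event#12 t=27s outcome=S: state=CLOSED

Answer: CCCOOOOOCCCC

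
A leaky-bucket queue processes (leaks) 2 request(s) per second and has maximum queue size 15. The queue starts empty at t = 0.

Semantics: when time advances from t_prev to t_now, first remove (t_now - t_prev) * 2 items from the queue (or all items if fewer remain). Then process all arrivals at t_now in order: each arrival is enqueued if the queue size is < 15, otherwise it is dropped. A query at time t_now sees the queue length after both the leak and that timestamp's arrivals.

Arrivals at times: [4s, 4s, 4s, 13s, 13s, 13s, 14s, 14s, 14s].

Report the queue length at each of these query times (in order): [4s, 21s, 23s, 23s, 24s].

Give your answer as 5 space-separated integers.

Answer: 3 0 0 0 0

Derivation:
Queue lengths at query times:
  query t=4s: backlog = 3
  query t=21s: backlog = 0
  query t=23s: backlog = 0
  query t=23s: backlog = 0
  query t=24s: backlog = 0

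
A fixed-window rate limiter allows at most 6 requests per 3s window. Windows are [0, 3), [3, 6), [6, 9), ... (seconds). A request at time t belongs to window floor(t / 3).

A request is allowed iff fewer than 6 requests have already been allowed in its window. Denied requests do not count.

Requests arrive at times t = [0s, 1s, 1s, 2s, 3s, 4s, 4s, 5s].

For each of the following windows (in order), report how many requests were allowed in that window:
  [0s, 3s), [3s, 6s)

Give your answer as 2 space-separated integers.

Processing requests:
  req#1 t=0s (window 0): ALLOW
  req#2 t=1s (window 0): ALLOW
  req#3 t=1s (window 0): ALLOW
  req#4 t=2s (window 0): ALLOW
  req#5 t=3s (window 1): ALLOW
  req#6 t=4s (window 1): ALLOW
  req#7 t=4s (window 1): ALLOW
  req#8 t=5s (window 1): ALLOW

Allowed counts by window: 4 4

Answer: 4 4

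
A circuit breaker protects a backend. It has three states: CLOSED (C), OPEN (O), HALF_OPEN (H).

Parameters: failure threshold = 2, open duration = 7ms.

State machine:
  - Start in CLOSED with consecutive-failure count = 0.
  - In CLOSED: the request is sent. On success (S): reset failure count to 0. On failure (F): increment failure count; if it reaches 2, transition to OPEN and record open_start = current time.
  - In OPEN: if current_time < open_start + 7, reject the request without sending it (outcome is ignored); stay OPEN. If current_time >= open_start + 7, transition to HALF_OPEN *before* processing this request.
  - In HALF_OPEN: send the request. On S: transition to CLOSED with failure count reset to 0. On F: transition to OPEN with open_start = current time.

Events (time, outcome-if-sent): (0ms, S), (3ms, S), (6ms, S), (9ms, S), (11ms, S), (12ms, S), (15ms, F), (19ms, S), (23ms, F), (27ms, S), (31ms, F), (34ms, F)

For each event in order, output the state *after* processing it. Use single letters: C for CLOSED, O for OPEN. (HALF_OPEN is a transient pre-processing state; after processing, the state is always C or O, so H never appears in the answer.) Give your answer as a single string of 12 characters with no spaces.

State after each event:
  event#1 t=0ms outcome=S: state=CLOSED
  event#2 t=3ms outcome=S: state=CLOSED
  event#3 t=6ms outcome=S: state=CLOSED
  event#4 t=9ms outcome=S: state=CLOSED
  event#5 t=11ms outcome=S: state=CLOSED
  event#6 t=12ms outcome=S: state=CLOSED
  event#7 t=15ms outcome=F: state=CLOSED
  event#8 t=19ms outcome=S: state=CLOSED
  event#9 t=23ms outcome=F: state=CLOSED
  event#10 t=27ms outcome=S: state=CLOSED
  event#11 t=31ms outcome=F: state=CLOSED
  event#12 t=34ms outcome=F: state=OPEN

Answer: CCCCCCCCCCCO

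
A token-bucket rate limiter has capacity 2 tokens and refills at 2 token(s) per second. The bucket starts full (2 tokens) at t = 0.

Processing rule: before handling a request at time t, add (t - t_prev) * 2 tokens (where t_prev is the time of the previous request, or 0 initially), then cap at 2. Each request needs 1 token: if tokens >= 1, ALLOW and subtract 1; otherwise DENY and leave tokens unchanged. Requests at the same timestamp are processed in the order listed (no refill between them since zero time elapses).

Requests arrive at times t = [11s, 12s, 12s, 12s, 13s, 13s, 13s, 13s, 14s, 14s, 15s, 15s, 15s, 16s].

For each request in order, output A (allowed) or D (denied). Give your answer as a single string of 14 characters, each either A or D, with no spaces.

Simulating step by step:
  req#1 t=11s: ALLOW
  req#2 t=12s: ALLOW
  req#3 t=12s: ALLOW
  req#4 t=12s: DENY
  req#5 t=13s: ALLOW
  req#6 t=13s: ALLOW
  req#7 t=13s: DENY
  req#8 t=13s: DENY
  req#9 t=14s: ALLOW
  req#10 t=14s: ALLOW
  req#11 t=15s: ALLOW
  req#12 t=15s: ALLOW
  req#13 t=15s: DENY
  req#14 t=16s: ALLOW

Answer: AAADAADDAAAADA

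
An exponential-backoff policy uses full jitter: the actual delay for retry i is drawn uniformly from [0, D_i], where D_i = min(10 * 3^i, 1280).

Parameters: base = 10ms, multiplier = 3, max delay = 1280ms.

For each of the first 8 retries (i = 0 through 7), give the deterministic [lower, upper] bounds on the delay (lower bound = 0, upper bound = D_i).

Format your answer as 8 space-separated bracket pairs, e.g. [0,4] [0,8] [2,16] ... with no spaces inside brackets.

Answer: [0,10] [0,30] [0,90] [0,270] [0,810] [0,1280] [0,1280] [0,1280]

Derivation:
Computing bounds per retry:
  i=0: D_i=min(10*3^0,1280)=10, bounds=[0,10]
  i=1: D_i=min(10*3^1,1280)=30, bounds=[0,30]
  i=2: D_i=min(10*3^2,1280)=90, bounds=[0,90]
  i=3: D_i=min(10*3^3,1280)=270, bounds=[0,270]
  i=4: D_i=min(10*3^4,1280)=810, bounds=[0,810]
  i=5: D_i=min(10*3^5,1280)=1280, bounds=[0,1280]
  i=6: D_i=min(10*3^6,1280)=1280, bounds=[0,1280]
  i=7: D_i=min(10*3^7,1280)=1280, bounds=[0,1280]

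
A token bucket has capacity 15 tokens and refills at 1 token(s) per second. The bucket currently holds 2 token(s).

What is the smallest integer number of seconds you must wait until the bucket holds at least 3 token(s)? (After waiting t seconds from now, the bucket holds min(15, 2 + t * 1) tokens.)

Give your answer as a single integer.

Need 2 + t * 1 >= 3, so t >= 1/1.
Smallest integer t = ceil(1/1) = 1.

Answer: 1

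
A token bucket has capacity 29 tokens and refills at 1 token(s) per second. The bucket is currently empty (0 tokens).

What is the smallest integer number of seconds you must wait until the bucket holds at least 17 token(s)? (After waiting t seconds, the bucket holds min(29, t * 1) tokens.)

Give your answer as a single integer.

Need t * 1 >= 17, so t >= 17/1.
Smallest integer t = ceil(17/1) = 17.

Answer: 17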